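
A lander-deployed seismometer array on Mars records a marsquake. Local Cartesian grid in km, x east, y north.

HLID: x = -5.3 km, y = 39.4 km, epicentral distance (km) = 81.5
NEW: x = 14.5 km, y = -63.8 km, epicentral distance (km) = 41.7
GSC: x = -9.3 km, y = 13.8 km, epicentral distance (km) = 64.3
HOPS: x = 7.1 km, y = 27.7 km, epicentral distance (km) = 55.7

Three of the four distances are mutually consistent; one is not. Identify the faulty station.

Solve using three stations at a time. Using HLID, NEW, GSC (subtract circle equations pairwise → linear system) gives (x, y) ≈ (38.3, -29.5).
Distances from that point to each station vs reported:
  HLID: calculated 81.5 vs reported 81.5 → residual 0.0 km
  NEW: calculated 41.7 vs reported 41.7 → residual 0.0 km
  GSC: calculated 64.3 vs reported 64.3 → residual 0.0 km
  HOPS: calculated 65.1 vs reported 55.7 → residual 9.4 km
HLID, NEW, GSC are mutually consistent (residuals ≈ 0); HOPS is off by 9.4 km.

HOPS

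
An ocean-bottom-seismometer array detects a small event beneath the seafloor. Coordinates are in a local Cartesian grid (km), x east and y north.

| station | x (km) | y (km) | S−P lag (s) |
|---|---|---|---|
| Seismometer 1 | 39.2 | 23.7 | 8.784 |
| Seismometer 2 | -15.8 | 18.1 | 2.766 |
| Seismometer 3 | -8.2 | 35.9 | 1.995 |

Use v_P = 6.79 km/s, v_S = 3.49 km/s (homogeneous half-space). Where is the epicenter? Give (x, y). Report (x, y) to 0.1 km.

-22.5 km east, 36.8 km north

Distance from S−P lag: d = Δt · v_P v_S / (v_P − v_S) = Δt · (6.79·3.49)/(6.79−3.49) ≈ 7.1809·Δt.
So d_Seismometer 1 = 63.08, d_Seismometer 2 = 19.86, d_Seismometer 3 = 14.33 km.
Circle about each station: (x − 39.2)² + (y − 23.7)² = 63.08²; (x + 15.8)² + (y − 18.1)² = 19.86²; (x + 8.2)² + (y − 35.9)² = 14.33².
Subtracting the Seismometer 1 equation from the Seismometer 2 and Seismometer 3 equations removes the quadratic terms:
-110.0 x − 11.2 y = 2063.59
-94.8 x + 24.4 y = 3031.46
Solving the 2×2 system: x ≈ -22.5, y ≈ 36.8 km.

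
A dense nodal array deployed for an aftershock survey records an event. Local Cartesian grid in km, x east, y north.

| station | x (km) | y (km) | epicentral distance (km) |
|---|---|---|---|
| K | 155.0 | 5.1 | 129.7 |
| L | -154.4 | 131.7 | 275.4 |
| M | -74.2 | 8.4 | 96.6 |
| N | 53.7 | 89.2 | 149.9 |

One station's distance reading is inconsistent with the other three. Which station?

M

Solve using three stations at a time. Using K, L, N (subtract circle equations pairwise → linear system) gives (x, y) ≈ (43.0, -60.3).
Distances from that point to each station vs reported:
  K: calculated 129.7 vs reported 129.7 → residual 0.0 km
  L: calculated 275.4 vs reported 275.4 → residual 0.0 km
  M: calculated 135.9 vs reported 96.6 → residual 39.3 km
  N: calculated 149.9 vs reported 149.9 → residual 0.0 km
K, L, N are mutually consistent (residuals ≈ 0); M is off by 39.3 km.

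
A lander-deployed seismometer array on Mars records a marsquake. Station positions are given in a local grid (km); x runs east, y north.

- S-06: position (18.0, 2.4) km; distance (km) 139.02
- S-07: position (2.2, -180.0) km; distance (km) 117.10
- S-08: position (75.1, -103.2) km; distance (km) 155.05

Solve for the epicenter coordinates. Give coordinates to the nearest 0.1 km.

(-79.8, -96.4)

Circle about each station: (x − 18.0)² + (y − 2.4)² = 139.02²; (x − 2.2)² + (y + 180.0)² = 117.10²; (x − 75.1)² + (y + 103.2)² = 155.05².
Subtracting pairs of circle equations eliminates x²+y² and gives linear equations (the radical axes):
-31.6 x − 364.8 y = 37689.23
114.2 x − 211.2 y = 11246.55
Solving the 2×2 system: x ≈ -79.8, y ≈ -96.4 km.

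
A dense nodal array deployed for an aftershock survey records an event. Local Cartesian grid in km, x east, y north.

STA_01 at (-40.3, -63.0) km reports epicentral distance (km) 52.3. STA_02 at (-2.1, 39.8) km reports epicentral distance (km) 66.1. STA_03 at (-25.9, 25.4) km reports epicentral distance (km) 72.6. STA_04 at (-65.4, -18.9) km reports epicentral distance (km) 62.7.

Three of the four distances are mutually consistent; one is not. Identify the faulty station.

Solve using three stations at a time. Using STA_01, STA_02, STA_04 (subtract circle equations pairwise → linear system) gives (x, y) ≈ (-3.2, -26.2).
Distances from that point to each station vs reported:
  STA_01: calculated 52.2 vs reported 52.3 → residual 0.1 km
  STA_02: calculated 66.1 vs reported 66.1 → residual 0.0 km
  STA_03: calculated 56.4 vs reported 72.6 → residual 16.2 km
  STA_04: calculated 62.6 vs reported 62.7 → residual 0.1 km
STA_01, STA_02, STA_04 are mutually consistent (residuals ≈ 0); STA_03 is off by 16.2 km.

STA_03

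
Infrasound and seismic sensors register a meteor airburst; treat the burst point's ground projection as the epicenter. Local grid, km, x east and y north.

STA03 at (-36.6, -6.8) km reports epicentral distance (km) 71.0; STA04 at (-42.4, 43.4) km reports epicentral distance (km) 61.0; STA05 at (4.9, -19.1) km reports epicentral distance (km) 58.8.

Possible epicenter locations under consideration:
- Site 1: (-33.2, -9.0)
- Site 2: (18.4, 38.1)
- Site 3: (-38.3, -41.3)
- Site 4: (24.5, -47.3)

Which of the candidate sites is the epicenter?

For each candidate, compare |candidate − station| to the reported distance:
Site 1: residuals STA03 67.0, STA04 7.8, STA05 19.4 → max 67.0 km
Site 2: residuals STA03 0.0, STA04 0.0, STA05 0.0 → max 0.0 km
Site 3: residuals STA03 36.5, STA04 23.8, STA05 10.2 → max 36.5 km
Site 4: residuals STA03 2.3, STA04 51.7, STA05 24.5 → max 51.7 km
Only Site 2 has all residuals ≈ 0.

Site 2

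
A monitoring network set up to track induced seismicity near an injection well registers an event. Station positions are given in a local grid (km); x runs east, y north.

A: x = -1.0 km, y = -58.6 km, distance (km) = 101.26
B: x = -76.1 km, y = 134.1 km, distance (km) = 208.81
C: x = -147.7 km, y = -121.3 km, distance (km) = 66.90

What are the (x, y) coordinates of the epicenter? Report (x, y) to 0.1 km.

Circle about each station: (x + 1.0)² + (y + 58.6)² = 101.26²; (x + 76.1)² + (y − 134.1)² = 208.81²; (x + 147.7)² + (y + 121.3)² = 66.90².
Subtracting pairs of circle equations eliminates x²+y² and gives linear equations (the radical axes):
-150.2 x + 385.4 y = -13008.97
-293.4 x − 125.4 y = 38872.00
Solving the 2×2 system: x ≈ -101.2, y ≈ -73.2 km.

-101.2 km east, -73.2 km north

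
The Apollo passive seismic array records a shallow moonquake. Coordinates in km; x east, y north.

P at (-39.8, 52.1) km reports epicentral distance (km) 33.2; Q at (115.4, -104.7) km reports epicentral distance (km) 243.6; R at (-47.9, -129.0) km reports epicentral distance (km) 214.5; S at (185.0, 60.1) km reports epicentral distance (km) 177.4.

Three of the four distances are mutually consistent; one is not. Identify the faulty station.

Solve using three stations at a time. Using P, Q, R (subtract circle equations pairwise → linear system) gives (x, y) ≈ (-37.1, 85.2).
Distances from that point to each station vs reported:
  P: calculated 33.2 vs reported 33.2 → residual 0.0 km
  Q: calculated 243.6 vs reported 243.6 → residual 0.0 km
  R: calculated 214.5 vs reported 214.5 → residual 0.0 km
  S: calculated 223.6 vs reported 177.4 → residual 46.2 km
P, Q, R are mutually consistent (residuals ≈ 0); S is off by 46.2 km.

S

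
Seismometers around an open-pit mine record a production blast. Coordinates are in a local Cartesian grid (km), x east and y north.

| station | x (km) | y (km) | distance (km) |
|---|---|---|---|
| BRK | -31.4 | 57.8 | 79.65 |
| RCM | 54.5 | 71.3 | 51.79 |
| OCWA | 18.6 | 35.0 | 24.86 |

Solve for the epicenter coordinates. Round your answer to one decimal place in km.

39.6 km east, 21.7 km north

Circle about each station: (x + 31.4)² + (y − 57.8)² = 79.65²; (x − 54.5)² + (y − 71.3)² = 51.79²; (x − 18.6)² + (y − 35.0)² = 24.86².
Subtracting pairs of circle equations eliminates x²+y² and gives linear equations (the radical axes):
171.8 x + 27.0 y = 7389.06
100.0 x − 45.6 y = 2970.26
Solving the 2×2 system: x ≈ 39.6, y ≈ 21.7 km.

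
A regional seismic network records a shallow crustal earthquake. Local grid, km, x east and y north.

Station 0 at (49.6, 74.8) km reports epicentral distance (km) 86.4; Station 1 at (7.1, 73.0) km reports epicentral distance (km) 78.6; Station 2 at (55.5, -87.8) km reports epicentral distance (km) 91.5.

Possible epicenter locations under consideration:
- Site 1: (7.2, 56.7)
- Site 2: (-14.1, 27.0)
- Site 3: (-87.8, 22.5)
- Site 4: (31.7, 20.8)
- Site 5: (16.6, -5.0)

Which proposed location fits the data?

Site 5

For each candidate, compare |candidate − station| to the reported distance:
Site 1: residuals Station 0 40.3, Station 1 62.3, Station 2 60.9 → max 62.3 km
Site 2: residuals Station 0 6.8, Station 1 27.9, Station 2 42.8 → max 42.8 km
Site 3: residuals Station 0 60.6, Station 1 28.9, Station 2 89.3 → max 89.3 km
Site 4: residuals Station 0 29.5, Station 1 20.9, Station 2 19.7 → max 29.5 km
Site 5: residuals Station 0 0.0, Station 1 0.0, Station 2 0.0 → max 0.0 km
Only Site 5 has all residuals ≈ 0.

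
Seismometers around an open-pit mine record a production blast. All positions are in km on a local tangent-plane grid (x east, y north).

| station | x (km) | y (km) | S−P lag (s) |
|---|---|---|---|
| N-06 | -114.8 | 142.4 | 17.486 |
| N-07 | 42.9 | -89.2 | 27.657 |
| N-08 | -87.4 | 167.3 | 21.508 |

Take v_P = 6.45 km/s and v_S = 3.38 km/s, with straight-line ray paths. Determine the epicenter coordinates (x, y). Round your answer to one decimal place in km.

Distance from S−P lag: d = Δt · v_P v_S / (v_P − v_S) = Δt · (6.45·3.38)/(6.45−3.38) ≈ 7.1013·Δt.
So d_N-06 = 124.17, d_N-07 = 196.40, d_N-08 = 152.73 km.
Circle about each station: (x + 114.8)² + (y − 142.4)² = 124.17²; (x − 42.9)² + (y + 89.2)² = 196.40²; (x + 87.4)² + (y − 167.3)² = 152.73².
Subtracting pairs of circle equations eliminates x²+y² and gives linear equations (the radical axes):
315.4 x − 463.2 y = -46814.52
54.8 x + 49.8 y = -5737.01
Solving the 2×2 system: x ≈ -121.4, y ≈ 18.4 km.

-121.4 km east, 18.4 km north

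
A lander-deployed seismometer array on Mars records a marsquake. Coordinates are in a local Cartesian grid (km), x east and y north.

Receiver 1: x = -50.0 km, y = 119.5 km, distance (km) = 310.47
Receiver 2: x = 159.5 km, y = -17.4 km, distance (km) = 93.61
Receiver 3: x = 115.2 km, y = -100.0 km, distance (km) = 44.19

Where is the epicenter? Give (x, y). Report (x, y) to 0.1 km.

Circle about each station: (x + 50.0)² + (y − 119.5)² = 310.47²; (x − 159.5)² + (y + 17.4)² = 93.61²; (x − 115.2)² + (y + 100.0)² = 44.19².
Subtracting the Receiver 1 equation from the Receiver 2 and Receiver 3 equations removes the quadratic terms:
419.0 x − 273.8 y = 96591.55
330.4 x − 439.0 y = 100929.65
Solving the 2×2 system: x ≈ 158.0, y ≈ -111.0 km.
Check against Receiver 1 (with the unrounded x, y): √((x + 50.0)²+(y − 119.5)²) = 310.47 ≈ 310.47 km. ✓

(158.0, -111.0)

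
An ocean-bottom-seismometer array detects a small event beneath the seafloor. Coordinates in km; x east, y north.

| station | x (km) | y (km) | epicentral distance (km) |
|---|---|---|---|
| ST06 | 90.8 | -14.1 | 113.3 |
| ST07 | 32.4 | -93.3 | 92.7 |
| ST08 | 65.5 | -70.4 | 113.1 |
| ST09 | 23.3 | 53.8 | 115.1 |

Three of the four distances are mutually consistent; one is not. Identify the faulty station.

Solve using three stations at a time. Using ST07, ST08, ST09 (subtract circle equations pairwise → linear system) gives (x, y) ≈ (-43.4, -40.0).
Distances from that point to each station vs reported:
  ST06: calculated 136.7 vs reported 113.3 → residual 23.4 km
  ST07: calculated 92.7 vs reported 92.7 → residual 0.0 km
  ST08: calculated 113.1 vs reported 113.1 → residual 0.0 km
  ST09: calculated 115.1 vs reported 115.1 → residual 0.0 km
ST07, ST08, ST09 are mutually consistent (residuals ≈ 0); ST06 is off by 23.4 km.

ST06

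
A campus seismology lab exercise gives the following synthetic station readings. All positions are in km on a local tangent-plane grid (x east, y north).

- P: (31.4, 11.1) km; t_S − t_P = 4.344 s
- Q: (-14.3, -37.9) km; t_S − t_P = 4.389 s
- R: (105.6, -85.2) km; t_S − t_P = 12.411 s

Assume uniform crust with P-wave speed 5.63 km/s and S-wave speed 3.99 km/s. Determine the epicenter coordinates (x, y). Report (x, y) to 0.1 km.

Distance from S−P lag: d = Δt · v_P v_S / (v_P − v_S) = Δt · (5.63·3.99)/(5.63−3.99) ≈ 13.6974·Δt.
So d_P = 59.50, d_Q = 60.12, d_R = 170.00 km.
Circle about each station: (x − 31.4)² + (y − 11.1)² = 59.50²; (x + 14.3)² + (y + 37.9)² = 60.12²; (x − 105.6)² + (y + 85.2)² = 170.00².
Subtracting the P equation from the Q and R equations removes the quadratic terms:
-91.4 x − 98.0 y = 457.57
148.4 x − 192.6 y = -8058.52
Solving the 2×2 system: x ≈ -27.3, y ≈ 20.8 km.

-27.3 km east, 20.8 km north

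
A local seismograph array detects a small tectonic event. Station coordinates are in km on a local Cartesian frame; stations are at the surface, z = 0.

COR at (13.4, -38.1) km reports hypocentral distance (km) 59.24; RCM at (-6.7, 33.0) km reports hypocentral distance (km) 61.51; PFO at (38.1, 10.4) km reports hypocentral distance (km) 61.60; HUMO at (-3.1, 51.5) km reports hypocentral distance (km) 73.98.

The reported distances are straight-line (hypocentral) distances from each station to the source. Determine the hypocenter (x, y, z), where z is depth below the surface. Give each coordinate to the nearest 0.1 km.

(2.2, -4.8, 47.7)

Each station gives a sphere (x−x_i)² + (y−y_i)² + z² = d_i² (stations at z=0).
Subtracting the COR sphere from RCM and PFO: z² cancels, leaving linear equations in x and y:
-40.2 x + 142.2 y = -771.38
49.4 x + 97.0 y = -356.58
Solving: x ≈ 2.208, y ≈ -4.800 km (keep extra digits for the depth step; rounded: 2.2, -4.8).
Then from the COR sphere: z² = 59.24² − (x − 13.4)² − (y + 38.1)² with x = 2.208, y = -4.800, so z ≈ 47.699 ≈ 47.7 km.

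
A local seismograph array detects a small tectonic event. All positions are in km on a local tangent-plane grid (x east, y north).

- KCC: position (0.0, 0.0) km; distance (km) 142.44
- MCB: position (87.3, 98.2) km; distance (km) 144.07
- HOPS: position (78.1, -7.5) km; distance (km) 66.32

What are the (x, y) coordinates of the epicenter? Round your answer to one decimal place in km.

Circle about each station: x² + y² = 142.44²; (x − 87.3)² + (y − 98.2)² = 144.07²; (x − 78.1)² + (y + 7.5)² = 66.32².
Subtracting pairs of circle equations eliminates x²+y² and gives linear equations (the radical axes):
174.6 x + 196.4 y = 16797.52
156.2 x − 15.0 y = 22046.67
Solving the 2×2 system: x ≈ 137.6, y ≈ -36.8 km.

137.6 km east, -36.8 km north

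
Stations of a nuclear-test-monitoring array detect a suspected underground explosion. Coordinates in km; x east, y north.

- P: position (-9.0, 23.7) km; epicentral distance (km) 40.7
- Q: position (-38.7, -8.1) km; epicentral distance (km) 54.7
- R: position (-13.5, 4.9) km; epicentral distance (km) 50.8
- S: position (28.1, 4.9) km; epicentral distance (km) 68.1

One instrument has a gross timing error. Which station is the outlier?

S

Solve using three stations at a time. Using P, Q, R (subtract circle equations pairwise → linear system) gives (x, y) ≈ (-42.7, 46.4).
Distances from that point to each station vs reported:
  P: calculated 40.6 vs reported 40.7 → residual 0.1 km
  Q: calculated 54.7 vs reported 54.7 → residual 0.0 km
  R: calculated 50.7 vs reported 50.8 → residual 0.1 km
  S: calculated 82.1 vs reported 68.1 → residual 14.0 km
P, Q, R are mutually consistent (residuals ≈ 0); S is off by 14.0 km.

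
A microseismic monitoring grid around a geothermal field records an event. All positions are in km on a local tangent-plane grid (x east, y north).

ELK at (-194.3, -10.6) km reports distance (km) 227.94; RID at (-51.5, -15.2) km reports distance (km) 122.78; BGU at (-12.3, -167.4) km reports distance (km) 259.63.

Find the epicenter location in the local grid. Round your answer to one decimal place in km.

Circle about each station: (x + 194.3)² + (y + 10.6)² = 227.94²; (x + 51.5)² + (y + 15.2)² = 122.78²; (x + 12.3)² + (y + 167.4)² = 259.63².
Subtracting the ELK equation from the RID and BGU equations removes the quadratic terms:
285.6 x − 9.2 y = 1900.16
364.0 x − 313.6 y = -25141.89
Solving the 2×2 system: x ≈ 9.6, y ≈ 91.3 km.

(9.6, 91.3)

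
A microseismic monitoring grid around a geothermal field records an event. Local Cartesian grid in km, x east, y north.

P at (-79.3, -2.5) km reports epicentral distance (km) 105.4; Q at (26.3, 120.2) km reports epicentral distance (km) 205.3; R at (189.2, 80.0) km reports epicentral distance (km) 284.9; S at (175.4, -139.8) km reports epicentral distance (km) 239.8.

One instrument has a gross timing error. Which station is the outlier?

P

Solve using three stations at a time. Using Q, R, S (subtract circle equations pairwise → linear system) gives (x, y) ≈ (-53.7, -68.9).
Distances from that point to each station vs reported:
  P: calculated 71.2 vs reported 105.4 → residual 34.2 km
  Q: calculated 205.3 vs reported 205.3 → residual 0.0 km
  R: calculated 284.9 vs reported 284.9 → residual 0.0 km
  S: calculated 239.8 vs reported 239.8 → residual 0.0 km
Q, R, S are mutually consistent (residuals ≈ 0); P is off by 34.2 km.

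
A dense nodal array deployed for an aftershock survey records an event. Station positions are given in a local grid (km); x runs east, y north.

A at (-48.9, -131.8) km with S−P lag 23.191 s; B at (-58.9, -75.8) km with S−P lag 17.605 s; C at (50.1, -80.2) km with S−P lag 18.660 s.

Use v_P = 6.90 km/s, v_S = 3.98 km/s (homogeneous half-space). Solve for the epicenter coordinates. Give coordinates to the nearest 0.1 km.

Distance from S−P lag: d = Δt · v_P v_S / (v_P − v_S) = Δt · (6.90·3.98)/(6.90−3.98) ≈ 9.4048·Δt.
So d_A = 218.11, d_B = 165.57, d_C = 175.49 km.
Circle about each station: (x + 48.9)² + (y + 131.8)² = 218.11²; (x + 58.9)² + (y + 75.8)² = 165.57²; (x − 50.1)² + (y + 80.2)² = 175.49².
Subtracting pairs of circle equations eliminates x²+y² and gives linear equations (the radical axes):
-20.0 x + 112.0 y = 9610.95
198.0 x + 103.2 y = 5954.83
Solving the 2×2 system: x ≈ -13.4, y ≈ 83.4 km.

x ≈ -13.4 km, y ≈ 83.4 km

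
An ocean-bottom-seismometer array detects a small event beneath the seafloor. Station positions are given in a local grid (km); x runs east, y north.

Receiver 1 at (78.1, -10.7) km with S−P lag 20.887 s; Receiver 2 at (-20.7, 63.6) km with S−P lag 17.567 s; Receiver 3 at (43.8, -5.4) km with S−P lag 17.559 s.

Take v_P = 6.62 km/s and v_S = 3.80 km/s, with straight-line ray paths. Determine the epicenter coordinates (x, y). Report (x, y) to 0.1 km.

Distance from S−P lag: d = Δt · v_P v_S / (v_P − v_S) = Δt · (6.62·3.80)/(6.62−3.80) ≈ 8.9206·Δt.
So d_Receiver 1 = 186.32, d_Receiver 2 = 156.71, d_Receiver 3 = 156.64 km.
Circle about each station: (x − 78.1)² + (y + 10.7)² = 186.32²; (x + 20.7)² + (y − 63.6)² = 156.71²; (x − 43.8)² + (y + 5.4)² = 156.64².
Subtracting the Receiver 1 equation from the Receiver 2 and Receiver 3 equations removes the quadratic terms:
-197.6 x + 148.6 y = 8416.47
-68.6 x + 10.6 y = 5912.55
Solving the 2×2 system: x ≈ -97.5, y ≈ -73.0 km.

x ≈ -97.5 km, y ≈ -73.0 km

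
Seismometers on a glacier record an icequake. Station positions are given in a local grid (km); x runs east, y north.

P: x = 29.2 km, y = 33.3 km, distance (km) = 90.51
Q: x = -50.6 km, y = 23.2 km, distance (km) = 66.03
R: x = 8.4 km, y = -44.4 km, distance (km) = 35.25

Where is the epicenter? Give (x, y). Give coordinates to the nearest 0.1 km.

Circle about each station: (x − 29.2)² + (y − 33.3)² = 90.51²; (x + 50.6)² + (y − 23.2)² = 66.03²; (x − 8.4)² + (y + 44.4)² = 35.25².
Subtracting the P equation from the Q and R equations removes the quadratic terms:
-159.6 x − 20.2 y = 4969.17
-41.6 x − 155.4 y = 7029.89
Solving the 2×2 system: x ≈ -26.3, y ≈ -38.2 km.

(-26.3, -38.2)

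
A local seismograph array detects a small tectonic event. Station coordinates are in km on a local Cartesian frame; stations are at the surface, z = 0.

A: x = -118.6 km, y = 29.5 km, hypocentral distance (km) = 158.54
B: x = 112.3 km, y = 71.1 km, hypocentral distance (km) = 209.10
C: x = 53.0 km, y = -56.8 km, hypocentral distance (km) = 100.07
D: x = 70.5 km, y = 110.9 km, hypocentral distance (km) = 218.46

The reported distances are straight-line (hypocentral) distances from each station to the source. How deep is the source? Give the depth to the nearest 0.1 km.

Each station gives a sphere (x−x_i)² + (y−y_i)² + z² = d_i² (stations at z=0).
Subtracting the A sphere from B and C: z² cancels, leaving linear equations in x and y:
461.8 x + 83.2 y = -15857.59
343.2 x − 172.6 y = 6219.96
Solving: x ≈ -20.502, y ≈ -76.802 km (keep extra digits for the depth step; rounded: -20.5, -76.8).
Then from the A sphere: z² = 158.54² − (x + 118.6)² − (y − 29.5)² with x = -20.502, y = -76.802, so z ≈ 64.897 ≈ 64.9 km.

z ≈ 64.9 km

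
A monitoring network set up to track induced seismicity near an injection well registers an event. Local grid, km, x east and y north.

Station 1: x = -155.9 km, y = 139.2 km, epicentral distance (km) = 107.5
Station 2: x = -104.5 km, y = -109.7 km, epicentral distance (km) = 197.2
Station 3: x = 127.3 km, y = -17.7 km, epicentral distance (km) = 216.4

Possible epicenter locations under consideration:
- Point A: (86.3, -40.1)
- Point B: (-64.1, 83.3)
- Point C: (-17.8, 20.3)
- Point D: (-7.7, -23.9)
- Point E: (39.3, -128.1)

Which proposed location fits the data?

For each candidate, compare |candidate − station| to the reported distance:
Point A: residuals Station 1 193.8, Station 2 5.9, Station 3 169.7 → max 193.8 km
Point B: residuals Station 1 0.0, Station 2 0.0, Station 3 0.0 → max 0.0 km
Point C: residuals Station 1 74.7, Station 2 40.9, Station 3 66.4 → max 74.7 km
Point D: residuals Station 1 112.9, Station 2 67.8, Station 3 81.3 → max 112.9 km
Point E: residuals Station 1 223.5, Station 2 52.2, Station 3 75.2 → max 223.5 km
Only Point B has all residuals ≈ 0.

Point B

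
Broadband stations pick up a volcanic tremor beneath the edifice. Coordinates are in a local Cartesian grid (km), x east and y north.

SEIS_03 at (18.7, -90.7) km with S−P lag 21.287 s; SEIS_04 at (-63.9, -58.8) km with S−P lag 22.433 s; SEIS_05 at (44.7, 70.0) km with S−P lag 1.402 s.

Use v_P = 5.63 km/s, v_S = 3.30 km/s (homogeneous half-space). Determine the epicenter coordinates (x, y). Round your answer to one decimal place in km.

(54.6, 75.2)

Distance from S−P lag: d = Δt · v_P v_S / (v_P − v_S) = Δt · (5.63·3.30)/(5.63−3.30) ≈ 7.9738·Δt.
So d_SEIS_03 = 169.74, d_SEIS_04 = 178.88, d_SEIS_05 = 11.18 km.
Circle about each station: (x − 18.7)² + (y + 90.7)² = 169.74²; (x + 63.9)² + (y + 58.8)² = 178.88²; (x − 44.7)² + (y − 70.0)² = 11.18².
Subtracting the SEIS_03 equation from the SEIS_04 and SEIS_05 equations removes the quadratic terms:
-165.2 x + 63.8 y = -4221.92
52.0 x + 321.4 y = 27008.59
Solving the 2×2 system: x ≈ 54.6, y ≈ 75.2 km.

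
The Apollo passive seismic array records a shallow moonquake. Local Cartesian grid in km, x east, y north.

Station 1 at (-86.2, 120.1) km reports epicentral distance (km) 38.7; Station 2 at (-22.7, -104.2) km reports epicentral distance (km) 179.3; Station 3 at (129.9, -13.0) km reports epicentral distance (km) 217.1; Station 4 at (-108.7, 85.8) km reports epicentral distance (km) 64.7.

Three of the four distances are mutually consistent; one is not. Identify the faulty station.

Station 2

Solve using three stations at a time. Using Station 1, Station 3, Station 4 (subtract circle equations pairwise → linear system) gives (x, y) ≈ (-48.8, 110.2).
Distances from that point to each station vs reported:
  Station 1: calculated 38.7 vs reported 38.7 → residual 0.0 km
  Station 2: calculated 216.0 vs reported 179.3 → residual 36.7 km
  Station 3: calculated 217.1 vs reported 217.1 → residual 0.0 km
  Station 4: calculated 64.7 vs reported 64.7 → residual 0.0 km
Station 1, Station 3, Station 4 are mutually consistent (residuals ≈ 0); Station 2 is off by 36.7 km.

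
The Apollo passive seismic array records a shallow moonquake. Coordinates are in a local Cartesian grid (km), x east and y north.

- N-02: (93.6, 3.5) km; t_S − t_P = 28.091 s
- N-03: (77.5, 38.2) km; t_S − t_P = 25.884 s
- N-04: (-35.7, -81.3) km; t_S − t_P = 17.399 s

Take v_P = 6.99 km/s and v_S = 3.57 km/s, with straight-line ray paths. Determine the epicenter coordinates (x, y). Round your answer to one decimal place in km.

-110.6 km east, 21.2 km north

Distance from S−P lag: d = Δt · v_P v_S / (v_P − v_S) = Δt · (6.99·3.57)/(6.99−3.57) ≈ 7.2966·Δt.
So d_N-02 = 204.97, d_N-03 = 188.86, d_N-04 = 126.95 km.
Circle about each station: (x − 93.6)² + (y − 3.5)² = 204.97²; (x − 77.5)² + (y − 38.2)² = 188.86²; (x + 35.7)² + (y + 81.3)² = 126.95².
Subtracting the N-02 equation from the N-03 and N-04 equations removes the quadratic terms:
-32.2 x + 69.4 y = 5036.88
-258.6 x − 169.6 y = 25007.37
Solving the 2×2 system: x ≈ -110.6, y ≈ 21.2 km.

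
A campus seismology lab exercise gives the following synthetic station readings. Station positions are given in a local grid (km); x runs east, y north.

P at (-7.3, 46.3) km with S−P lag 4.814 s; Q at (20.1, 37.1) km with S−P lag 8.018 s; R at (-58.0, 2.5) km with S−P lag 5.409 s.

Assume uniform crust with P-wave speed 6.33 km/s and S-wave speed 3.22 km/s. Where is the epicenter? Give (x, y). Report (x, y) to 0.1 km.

x ≈ -31.2 km, y ≈ 25.7 km

Distance from S−P lag: d = Δt · v_P v_S / (v_P − v_S) = Δt · (6.33·3.22)/(6.33−3.22) ≈ 6.5539·Δt.
So d_P = 31.55, d_Q = 52.55, d_R = 35.45 km.
Circle about each station: (x + 7.3)² + (y − 46.3)² = 31.55²; (x − 20.1)² + (y − 37.1)² = 52.55²; (x + 58.0)² + (y − 2.5)² = 35.45².
Subtracting the P equation from the Q and R equations removes the quadratic terms:
54.8 x − 18.4 y = -2182.66
-101.4 x − 87.6 y = 911.97
Solving the 2×2 system: x ≈ -31.2, y ≈ 25.7 km.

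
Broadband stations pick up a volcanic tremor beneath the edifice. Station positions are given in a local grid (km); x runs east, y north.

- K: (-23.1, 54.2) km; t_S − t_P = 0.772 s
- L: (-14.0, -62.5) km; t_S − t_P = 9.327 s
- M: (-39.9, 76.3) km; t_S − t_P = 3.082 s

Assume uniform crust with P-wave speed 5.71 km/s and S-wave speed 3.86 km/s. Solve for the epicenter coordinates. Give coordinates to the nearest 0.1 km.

Distance from S−P lag: d = Δt · v_P v_S / (v_P − v_S) = Δt · (5.71·3.86)/(5.71−3.86) ≈ 11.9138·Δt.
So d_K = 9.20, d_L = 111.12, d_M = 36.72 km.
Circle about each station: (x + 23.1)² + (y − 54.2)² = 9.20²; (x + 14.0)² + (y + 62.5)² = 111.12²; (x + 39.9)² + (y − 76.3)² = 36.72².
Subtracting pairs of circle equations eliminates x²+y² and gives linear equations (the radical axes):
18.2 x − 233.4 y = -11632.01
-33.6 x + 44.2 y = 2678.73
Solving the 2×2 system: x ≈ -15.8, y ≈ 48.6 km.

-15.8 km east, 48.6 km north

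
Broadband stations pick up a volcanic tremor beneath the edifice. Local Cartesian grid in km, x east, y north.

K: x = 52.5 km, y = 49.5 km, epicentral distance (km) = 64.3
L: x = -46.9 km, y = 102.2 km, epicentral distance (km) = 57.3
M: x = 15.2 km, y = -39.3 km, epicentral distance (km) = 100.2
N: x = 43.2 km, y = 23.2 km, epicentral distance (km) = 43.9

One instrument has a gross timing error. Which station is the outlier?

N

Solve using three stations at a time. Using K, L, M (subtract circle equations pairwise → linear system) gives (x, y) ≈ (-11.3, 57.3).
Distances from that point to each station vs reported:
  K: calculated 64.3 vs reported 64.3 → residual 0.0 km
  L: calculated 57.3 vs reported 57.3 → residual 0.0 km
  M: calculated 100.2 vs reported 100.2 → residual 0.0 km
  N: calculated 64.3 vs reported 43.9 → residual 20.4 km
K, L, M are mutually consistent (residuals ≈ 0); N is off by 20.4 km.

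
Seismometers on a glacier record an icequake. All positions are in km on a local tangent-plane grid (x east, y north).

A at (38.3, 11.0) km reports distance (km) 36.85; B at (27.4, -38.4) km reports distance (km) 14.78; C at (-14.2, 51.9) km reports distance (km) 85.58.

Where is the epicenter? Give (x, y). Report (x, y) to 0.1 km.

(25.9, -23.7)

Circle about each station: (x − 38.3)² + (y − 11.0)² = 36.85²; (x − 27.4)² + (y + 38.4)² = 14.78²; (x + 14.2)² + (y − 51.9)² = 85.58².
Subtracting pairs of circle equations eliminates x²+y² and gives linear equations (the radical axes):
-21.8 x − 98.8 y = 1776.90
-105.0 x + 81.8 y = -4658.65
Solving the 2×2 system: x ≈ 25.9, y ≈ -23.7 km.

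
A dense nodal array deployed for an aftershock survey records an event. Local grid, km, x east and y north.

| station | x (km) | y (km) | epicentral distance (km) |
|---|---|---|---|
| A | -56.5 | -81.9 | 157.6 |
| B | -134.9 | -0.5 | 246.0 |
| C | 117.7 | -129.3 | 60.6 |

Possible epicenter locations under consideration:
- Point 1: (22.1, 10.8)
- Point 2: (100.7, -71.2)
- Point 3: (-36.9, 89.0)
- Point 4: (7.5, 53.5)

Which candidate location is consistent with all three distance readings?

Point 2

For each candidate, compare |candidate − station| to the reported distance:
Point 1: residuals A 36.1, B 88.6, C 109.0 → max 109.0 km
Point 2: residuals A 0.0, B 0.0, C 0.1 → max 0.1 km
Point 3: residuals A 14.4, B 113.3, C 206.9 → max 206.9 km
Point 4: residuals A 7.8, B 93.7, C 152.8 → max 152.8 km
Only Point 2 has all residuals ≈ 0.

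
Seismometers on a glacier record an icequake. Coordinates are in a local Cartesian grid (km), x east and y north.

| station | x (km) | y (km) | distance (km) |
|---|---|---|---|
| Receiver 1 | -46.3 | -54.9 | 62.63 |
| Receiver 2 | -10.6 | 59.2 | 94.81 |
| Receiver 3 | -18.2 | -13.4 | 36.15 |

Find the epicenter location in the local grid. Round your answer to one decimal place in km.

12.3 km east, -32.8 km north

Circle about each station: (x + 46.3)² + (y + 54.9)² = 62.63²; (x + 10.6)² + (y − 59.2)² = 94.81²; (x + 18.2)² + (y + 13.4)² = 36.15².
Subtracting pairs of circle equations eliminates x²+y² and gives linear equations (the radical axes):
71.4 x + 228.2 y = -6607.12
56.2 x + 83.0 y = -2031.21
Solving the 2×2 system: x ≈ 12.3, y ≈ -32.8 km.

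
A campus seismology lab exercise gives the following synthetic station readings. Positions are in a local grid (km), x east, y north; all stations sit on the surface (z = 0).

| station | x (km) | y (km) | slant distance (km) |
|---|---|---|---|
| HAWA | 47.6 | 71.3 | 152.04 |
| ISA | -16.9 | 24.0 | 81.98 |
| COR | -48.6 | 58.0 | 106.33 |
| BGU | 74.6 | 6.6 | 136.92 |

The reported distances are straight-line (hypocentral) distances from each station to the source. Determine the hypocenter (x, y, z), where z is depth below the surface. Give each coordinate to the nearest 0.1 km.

Each station gives a sphere (x−x_i)² + (y−y_i)² + z² = d_i² (stations at z=0).
Subtracting the HAWA sphere from ISA and COR: z² cancels, leaving linear equations in x and y:
-129.0 x − 94.6 y = 9907.60
-192.4 x − 26.6 y = 10186.60
Solving: x ≈ -47.402, y ≈ -40.092 km (keep extra digits for the depth step; rounded: -47.4, -40.1).
Then from the HAWA sphere: z² = 152.04² − (x − 47.6)² − (y − 71.3)² with x = -47.402, y = -40.092, so z ≈ 41.020 ≈ 41.0 km.

(-47.4, -40.1, 41.0)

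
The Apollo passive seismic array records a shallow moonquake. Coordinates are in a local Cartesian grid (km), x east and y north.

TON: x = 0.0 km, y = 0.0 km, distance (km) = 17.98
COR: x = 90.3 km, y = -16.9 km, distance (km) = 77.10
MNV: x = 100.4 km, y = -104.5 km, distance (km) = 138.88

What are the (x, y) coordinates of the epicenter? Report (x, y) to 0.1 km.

x ≈ 16.8 km, y ≈ 6.4 km

Circle about each station: x² + y² = 17.98²; (x − 90.3)² + (y + 16.9)² = 77.10²; (x − 100.4)² + (y + 104.5)² = 138.88².
Subtracting the TON equation from the COR and MNV equations removes the quadratic terms:
180.6 x − 33.8 y = 2818.57
200.8 x − 209.0 y = 2036.04
Solving the 2×2 system: x ≈ 16.8, y ≈ 6.4 km.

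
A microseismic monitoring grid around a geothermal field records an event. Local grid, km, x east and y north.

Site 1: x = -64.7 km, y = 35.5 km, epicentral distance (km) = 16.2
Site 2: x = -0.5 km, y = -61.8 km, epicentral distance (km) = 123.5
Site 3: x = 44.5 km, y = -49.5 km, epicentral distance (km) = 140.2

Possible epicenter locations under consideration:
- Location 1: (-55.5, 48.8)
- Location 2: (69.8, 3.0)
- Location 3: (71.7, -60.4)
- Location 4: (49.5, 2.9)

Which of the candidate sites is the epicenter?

Location 1

For each candidate, compare |candidate − station| to the reported distance:
Location 1: residuals Site 1 0.0, Site 2 0.0, Site 3 0.0 → max 0.0 km
Location 2: residuals Site 1 122.2, Site 2 27.9, Site 3 81.9 → max 122.2 km
Location 3: residuals Site 1 150.5, Site 2 51.3, Site 3 110.9 → max 150.5 km
Location 4: residuals Site 1 102.6, Site 2 41.7, Site 3 87.6 → max 102.6 km
Only Location 1 has all residuals ≈ 0.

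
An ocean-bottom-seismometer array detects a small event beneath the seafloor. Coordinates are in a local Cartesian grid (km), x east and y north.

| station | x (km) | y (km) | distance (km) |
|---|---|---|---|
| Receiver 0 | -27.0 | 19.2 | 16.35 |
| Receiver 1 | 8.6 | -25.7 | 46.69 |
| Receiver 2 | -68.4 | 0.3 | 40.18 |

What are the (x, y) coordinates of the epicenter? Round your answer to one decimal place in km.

Circle about each station: (x + 27.0)² + (y − 19.2)² = 16.35²; (x − 8.6)² + (y + 25.7)² = 46.69²; (x + 68.4)² + (y − 0.3)² = 40.18².
Subtracting pairs of circle equations eliminates x²+y² and gives linear equations (the radical axes):
71.2 x − 89.8 y = -2275.82
-82.8 x − 37.8 y = 2233.90
Solving the 2×2 system: x ≈ -28.3, y ≈ 2.9 km.
Check against Receiver 0 (with the unrounded x, y): √((x + 27.0)²+(y − 19.2)²) = 16.35 ≈ 16.35 km. ✓

-28.3 km east, 2.9 km north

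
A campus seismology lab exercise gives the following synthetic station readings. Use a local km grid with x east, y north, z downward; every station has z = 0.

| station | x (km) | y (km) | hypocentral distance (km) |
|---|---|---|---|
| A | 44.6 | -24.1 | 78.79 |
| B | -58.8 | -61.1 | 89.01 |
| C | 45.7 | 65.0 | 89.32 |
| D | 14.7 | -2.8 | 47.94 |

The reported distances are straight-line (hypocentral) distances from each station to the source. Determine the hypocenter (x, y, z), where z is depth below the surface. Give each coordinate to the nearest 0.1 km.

x ≈ -18.1 km, y ≈ 11.3 km, depth ≈ 32.0 km

Each station gives a sphere (x−x_i)² + (y−y_i)² + z² = d_i² (stations at z=0).
Subtracting the A sphere from B and C: z² cancels, leaving linear equations in x and y:
-206.8 x − 74.0 y = 2905.76
2.2 x + 178.2 y = 1973.32
Solving: x ≈ -18.094, y ≈ 11.297 km (keep extra digits for the depth step; rounded: -18.1, 11.3).
Then from the A sphere: z² = 78.79² − (x − 44.6)² − (y + 24.1)² with x = -18.094, y = 11.297, so z ≈ 32.006 ≈ 32.0 km.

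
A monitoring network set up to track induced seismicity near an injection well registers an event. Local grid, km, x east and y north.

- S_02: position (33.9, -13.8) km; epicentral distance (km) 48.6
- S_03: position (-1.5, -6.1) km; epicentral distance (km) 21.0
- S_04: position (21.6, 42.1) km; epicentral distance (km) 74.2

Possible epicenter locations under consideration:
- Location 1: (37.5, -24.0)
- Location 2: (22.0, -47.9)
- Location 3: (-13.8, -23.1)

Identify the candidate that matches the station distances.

For each candidate, compare |candidate − station| to the reported distance:
Location 1: residuals S_02 37.8, S_03 21.9, S_04 6.2 → max 37.8 km
Location 2: residuals S_02 12.5, S_03 27.0, S_04 15.8 → max 27.0 km
Location 3: residuals S_02 0.0, S_03 0.0, S_04 0.0 → max 0.0 km
Only Location 3 has all residuals ≈ 0.

Location 3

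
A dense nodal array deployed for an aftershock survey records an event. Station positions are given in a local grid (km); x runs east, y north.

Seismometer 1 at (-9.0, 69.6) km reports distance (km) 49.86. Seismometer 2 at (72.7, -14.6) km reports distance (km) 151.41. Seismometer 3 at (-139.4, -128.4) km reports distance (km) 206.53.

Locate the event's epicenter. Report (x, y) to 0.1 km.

x ≈ -58.2 km, y ≈ 61.5 km

Circle about each station: (x + 9.0)² + (y − 69.6)² = 49.86²; (x − 72.7)² + (y + 14.6)² = 151.41²; (x + 139.4)² + (y + 128.4)² = 206.53².
Subtracting pairs of circle equations eliminates x²+y² and gives linear equations (the radical axes):
163.4 x − 168.4 y = -19865.68
-260.8 x − 396.0 y = -9174.86
Solving the 2×2 system: x ≈ -58.2, y ≈ 61.5 km.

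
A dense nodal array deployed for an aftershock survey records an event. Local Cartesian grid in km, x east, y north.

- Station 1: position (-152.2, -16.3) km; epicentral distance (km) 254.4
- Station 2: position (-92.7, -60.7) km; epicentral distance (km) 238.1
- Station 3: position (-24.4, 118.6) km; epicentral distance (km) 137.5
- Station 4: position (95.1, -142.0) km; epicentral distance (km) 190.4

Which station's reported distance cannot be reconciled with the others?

Station 2

Solve using three stations at a time. Using Station 1, Station 3, Station 4 (subtract circle equations pairwise → linear system) gives (x, y) ≈ (93.8, 48.4).
Distances from that point to each station vs reported:
  Station 1: calculated 254.4 vs reported 254.4 → residual 0.0 km
  Station 2: calculated 216.1 vs reported 238.1 → residual 22.0 km
  Station 3: calculated 137.5 vs reported 137.5 → residual 0.0 km
  Station 4: calculated 190.4 vs reported 190.4 → residual 0.0 km
Station 1, Station 3, Station 4 are mutually consistent (residuals ≈ 0); Station 2 is off by 22.0 km.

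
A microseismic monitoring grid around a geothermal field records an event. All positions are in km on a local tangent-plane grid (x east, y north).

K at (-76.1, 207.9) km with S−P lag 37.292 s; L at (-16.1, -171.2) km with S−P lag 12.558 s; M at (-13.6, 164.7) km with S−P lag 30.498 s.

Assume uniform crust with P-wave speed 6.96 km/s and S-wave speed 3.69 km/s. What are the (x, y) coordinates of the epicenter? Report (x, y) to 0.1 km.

Distance from S−P lag: d = Δt · v_P v_S / (v_P − v_S) = Δt · (6.96·3.69)/(6.96−3.69) ≈ 7.8539·Δt.
So d_K = 292.89, d_L = 98.63, d_M = 239.53 km.
Circle about each station: (x + 76.1)² + (y − 207.9)² = 292.89²; (x + 16.1)² + (y + 171.2)² = 98.63²; (x + 13.6)² + (y − 164.7)² = 239.53².
Subtracting pairs of circle equations eliminates x²+y² and gives linear equations (the radical axes):
120.0 x − 758.2 y = 56611.71
125.0 x − 86.4 y = 6707.36
Solving the 2×2 system: x ≈ 2.3, y ≈ -74.3 km.

(2.3, -74.3)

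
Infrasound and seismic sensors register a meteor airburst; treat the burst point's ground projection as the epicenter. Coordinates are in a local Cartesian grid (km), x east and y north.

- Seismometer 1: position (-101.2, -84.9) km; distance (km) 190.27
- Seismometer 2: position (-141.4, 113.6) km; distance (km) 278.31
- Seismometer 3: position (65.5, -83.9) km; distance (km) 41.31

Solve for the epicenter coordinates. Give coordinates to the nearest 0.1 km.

x ≈ 85.4 km, y ≈ -47.7 km

Circle about each station: (x + 101.2)² + (y + 84.9)² = 190.27²; (x + 141.4)² + (y − 113.6)² = 278.31²; (x − 65.5)² + (y + 83.9)² = 41.31².
Subtracting the Seismometer 1 equation from the Seismometer 2 and Seismometer 3 equations removes the quadratic terms:
-80.4 x + 397.0 y = -25804.31
333.4 x + 2.0 y = 28376.17
Solving the 2×2 system: x ≈ 85.4, y ≈ -47.7 km.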